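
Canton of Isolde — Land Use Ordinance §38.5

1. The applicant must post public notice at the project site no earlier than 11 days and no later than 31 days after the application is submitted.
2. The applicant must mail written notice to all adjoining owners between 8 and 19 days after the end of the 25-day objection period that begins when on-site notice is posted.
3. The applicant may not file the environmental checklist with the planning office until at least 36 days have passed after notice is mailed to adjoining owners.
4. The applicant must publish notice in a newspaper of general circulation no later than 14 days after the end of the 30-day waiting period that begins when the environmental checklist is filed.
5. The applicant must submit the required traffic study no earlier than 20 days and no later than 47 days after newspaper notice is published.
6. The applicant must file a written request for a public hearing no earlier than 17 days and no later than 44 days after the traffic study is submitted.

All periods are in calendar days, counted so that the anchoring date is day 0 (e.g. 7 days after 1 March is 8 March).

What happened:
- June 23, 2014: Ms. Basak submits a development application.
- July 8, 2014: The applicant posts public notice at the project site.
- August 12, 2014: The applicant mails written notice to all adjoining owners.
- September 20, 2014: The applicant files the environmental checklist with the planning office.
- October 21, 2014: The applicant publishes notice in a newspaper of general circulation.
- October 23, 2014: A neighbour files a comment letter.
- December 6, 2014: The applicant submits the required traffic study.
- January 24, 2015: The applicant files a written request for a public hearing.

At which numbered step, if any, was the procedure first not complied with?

Step 6

Step 1: the window is 11–31 days after June 23, 2014 (when the application is submitted), so July 4, 2014 through July 24, 2014; done July 8, 2014 — within the window.
Step 2: the window is 8–19 days after August 2, 2014 (end of the 25-day objection period, which began when on-site notice is posted on July 8, 2014), so August 10, 2014 through August 21, 2014; done August 12, 2014, which is between those dates.
Step 3: the earliest permitted date is 36 days after August 12, 2014 (when notice is mailed to adjoining owners), i.e. September 17, 2014; September 20, 2014 is on or after that date.
Step 4: 14 days after October 20, 2014 (end of the 30-day waiting period, which began when the environmental checklist is filed on September 20, 2014) is November 3, 2014; completed October 21, 2014, before the deadline.
Step 5: the window is 20–47 days after October 21, 2014 (when newspaper notice is published), so November 10, 2014 through December 7, 2014; done December 6, 2014 — within the window.
Step 6: the window is 17–44 days after December 6, 2014 (when the traffic study is submitted), so December 23, 2014 through January 19, 2015; January 24, 2015 is 5 days past the end of the window.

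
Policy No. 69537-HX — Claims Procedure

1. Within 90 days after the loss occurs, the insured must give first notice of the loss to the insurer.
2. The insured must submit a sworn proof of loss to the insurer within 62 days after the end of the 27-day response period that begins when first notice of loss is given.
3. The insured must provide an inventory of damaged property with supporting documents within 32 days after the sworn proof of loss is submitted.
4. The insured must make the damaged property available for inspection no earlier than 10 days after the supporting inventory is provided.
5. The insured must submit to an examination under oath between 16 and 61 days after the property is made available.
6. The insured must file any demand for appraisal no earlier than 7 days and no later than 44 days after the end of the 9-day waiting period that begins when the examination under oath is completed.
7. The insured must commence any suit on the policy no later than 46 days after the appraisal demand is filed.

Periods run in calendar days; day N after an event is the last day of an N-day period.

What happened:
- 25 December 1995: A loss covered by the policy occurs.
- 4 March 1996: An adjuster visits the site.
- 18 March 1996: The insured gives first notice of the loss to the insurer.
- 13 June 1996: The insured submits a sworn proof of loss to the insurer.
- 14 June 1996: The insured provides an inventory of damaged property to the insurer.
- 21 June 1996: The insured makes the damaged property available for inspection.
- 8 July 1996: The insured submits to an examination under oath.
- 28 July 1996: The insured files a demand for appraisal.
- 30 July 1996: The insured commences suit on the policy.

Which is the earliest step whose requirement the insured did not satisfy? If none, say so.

(1) due by 25 December 1995 + 90 days = 24 March 1996; 18 March 1996 is within that limit.
(2) due by 14 April 1996 + 62 days = 15 June 1996; 13 June 1996 is within that limit.
(3) due by 13 June 1996 + 32 days = 15 July 1996; completed 14 June 1996, before the deadline.
(4) permitted from 14 June 1996 + 10 days = 24 June 1996 onward; 21 June 1996 is 3 days before the earliest permitted date.
That is the first point of non-compliance.

Step 4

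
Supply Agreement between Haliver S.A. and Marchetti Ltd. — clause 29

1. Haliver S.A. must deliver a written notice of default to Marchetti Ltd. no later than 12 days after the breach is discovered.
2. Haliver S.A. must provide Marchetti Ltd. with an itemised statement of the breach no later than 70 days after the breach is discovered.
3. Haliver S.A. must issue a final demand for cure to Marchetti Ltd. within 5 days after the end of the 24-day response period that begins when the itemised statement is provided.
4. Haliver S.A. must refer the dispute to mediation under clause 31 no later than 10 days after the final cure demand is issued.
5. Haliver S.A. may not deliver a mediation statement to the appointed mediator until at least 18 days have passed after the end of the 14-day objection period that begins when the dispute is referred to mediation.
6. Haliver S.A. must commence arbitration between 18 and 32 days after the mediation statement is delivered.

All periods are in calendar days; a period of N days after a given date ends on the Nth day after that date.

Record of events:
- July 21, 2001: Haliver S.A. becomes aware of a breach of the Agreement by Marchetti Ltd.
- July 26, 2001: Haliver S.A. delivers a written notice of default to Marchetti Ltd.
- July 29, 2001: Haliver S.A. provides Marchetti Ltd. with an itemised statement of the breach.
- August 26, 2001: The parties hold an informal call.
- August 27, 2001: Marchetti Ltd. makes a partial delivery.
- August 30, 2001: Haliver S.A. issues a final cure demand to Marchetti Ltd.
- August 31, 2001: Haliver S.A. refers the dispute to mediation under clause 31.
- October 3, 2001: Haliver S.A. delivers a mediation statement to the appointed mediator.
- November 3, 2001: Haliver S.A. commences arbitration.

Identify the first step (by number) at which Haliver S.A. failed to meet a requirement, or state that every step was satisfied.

Step 3

Step 1 — counting 12 days from July 21, 2001 (when the breach is discovered) gives a deadline of August 2, 2001; completed July 26, 2001, before the deadline.
Step 2 — counting 70 days from July 21, 2001 (when the breach is discovered) gives a deadline of September 29, 2001; completed July 29, 2001, before the deadline.
Step 3 — counting 5 days from August 22, 2001 (end of the 24-day response period, which began when the itemised statement is provided on July 29, 2001) gives a deadline of August 27, 2001; August 30, 2001 misses that deadline by 3 days.
The analysis stops there.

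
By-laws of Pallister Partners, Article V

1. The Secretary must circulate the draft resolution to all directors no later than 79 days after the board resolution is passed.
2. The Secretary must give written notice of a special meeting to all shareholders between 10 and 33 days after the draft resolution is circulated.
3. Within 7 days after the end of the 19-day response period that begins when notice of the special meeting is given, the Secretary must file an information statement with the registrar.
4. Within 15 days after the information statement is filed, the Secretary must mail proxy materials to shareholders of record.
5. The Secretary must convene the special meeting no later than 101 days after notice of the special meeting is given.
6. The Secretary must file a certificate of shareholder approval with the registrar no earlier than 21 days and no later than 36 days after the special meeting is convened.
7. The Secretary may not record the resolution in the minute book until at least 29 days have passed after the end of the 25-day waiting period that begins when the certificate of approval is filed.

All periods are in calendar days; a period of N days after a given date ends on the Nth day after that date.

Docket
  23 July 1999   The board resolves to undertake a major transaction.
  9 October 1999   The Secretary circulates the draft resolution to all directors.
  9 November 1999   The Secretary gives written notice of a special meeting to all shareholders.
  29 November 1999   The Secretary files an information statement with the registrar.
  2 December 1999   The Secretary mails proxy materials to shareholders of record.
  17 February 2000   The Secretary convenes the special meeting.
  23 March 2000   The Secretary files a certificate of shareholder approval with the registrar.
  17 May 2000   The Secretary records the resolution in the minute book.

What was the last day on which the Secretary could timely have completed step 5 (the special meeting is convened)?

18 February 2000

Step 5 runs from 9 November 1999, when notice of the special meeting is given. 101 days after 9 November 1999 is 18 February 2000.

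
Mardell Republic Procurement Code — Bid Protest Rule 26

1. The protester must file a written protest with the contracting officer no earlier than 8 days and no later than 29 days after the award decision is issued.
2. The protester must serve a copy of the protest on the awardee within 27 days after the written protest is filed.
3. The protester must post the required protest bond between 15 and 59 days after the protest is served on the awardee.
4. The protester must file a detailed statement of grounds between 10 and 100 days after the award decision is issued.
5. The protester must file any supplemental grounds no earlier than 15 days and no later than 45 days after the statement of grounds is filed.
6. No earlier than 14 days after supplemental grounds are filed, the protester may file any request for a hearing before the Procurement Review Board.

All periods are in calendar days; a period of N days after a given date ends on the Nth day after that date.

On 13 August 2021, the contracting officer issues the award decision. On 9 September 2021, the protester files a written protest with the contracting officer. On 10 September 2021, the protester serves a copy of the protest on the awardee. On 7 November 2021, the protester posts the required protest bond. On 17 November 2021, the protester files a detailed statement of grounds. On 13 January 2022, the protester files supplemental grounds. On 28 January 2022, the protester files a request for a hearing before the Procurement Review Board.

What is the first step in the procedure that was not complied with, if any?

(1) the permitted window runs from 13 August 2021 + 8 = 21 August 2021 to 13 August 2021 + 29 = 11 September 2021; done 9 September 2021 — within the window.
(2) due by 9 September 2021 + 27 days = 6 October 2021; completed 10 September 2021, before the deadline.
(3) the permitted window runs from 10 September 2021 + 15 = 25 September 2021 to 10 September 2021 + 59 = 8 November 2021; done 7 November 2021, which is between those dates.
(4) the permitted window runs from 13 August 2021 + 10 = 23 August 2021 to 13 August 2021 + 100 = 21 November 2021; done 17 November 2021 — within the window.
(5) the permitted window runs from 17 November 2021 + 15 = 2 December 2021 to 17 November 2021 + 45 = 1 January 2022; done 13 January 2022 — 12 days after the window closed.

Step 5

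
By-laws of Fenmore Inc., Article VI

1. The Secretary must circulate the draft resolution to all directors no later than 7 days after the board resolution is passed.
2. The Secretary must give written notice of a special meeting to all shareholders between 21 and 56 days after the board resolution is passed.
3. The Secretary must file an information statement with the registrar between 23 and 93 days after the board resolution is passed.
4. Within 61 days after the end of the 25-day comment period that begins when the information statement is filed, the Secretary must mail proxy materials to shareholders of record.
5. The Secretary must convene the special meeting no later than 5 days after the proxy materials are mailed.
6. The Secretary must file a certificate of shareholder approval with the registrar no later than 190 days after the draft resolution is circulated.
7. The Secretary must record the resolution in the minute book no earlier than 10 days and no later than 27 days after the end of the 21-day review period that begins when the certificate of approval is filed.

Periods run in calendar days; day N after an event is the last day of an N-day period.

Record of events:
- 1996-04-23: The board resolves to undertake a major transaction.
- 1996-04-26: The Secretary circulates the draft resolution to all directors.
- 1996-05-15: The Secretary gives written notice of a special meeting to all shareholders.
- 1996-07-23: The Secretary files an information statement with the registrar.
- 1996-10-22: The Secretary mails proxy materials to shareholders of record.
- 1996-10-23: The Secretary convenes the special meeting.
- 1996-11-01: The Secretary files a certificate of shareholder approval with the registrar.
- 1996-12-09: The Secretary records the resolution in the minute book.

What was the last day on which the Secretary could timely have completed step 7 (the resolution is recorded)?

1996-12-19

The certificate of approval is filed on 1996-11-01; the 21-day review period therefore ends 1996-11-22, and step 7 runs from that date. The window is 10–27 days after 1996-11-22; it closes on 1996-12-19.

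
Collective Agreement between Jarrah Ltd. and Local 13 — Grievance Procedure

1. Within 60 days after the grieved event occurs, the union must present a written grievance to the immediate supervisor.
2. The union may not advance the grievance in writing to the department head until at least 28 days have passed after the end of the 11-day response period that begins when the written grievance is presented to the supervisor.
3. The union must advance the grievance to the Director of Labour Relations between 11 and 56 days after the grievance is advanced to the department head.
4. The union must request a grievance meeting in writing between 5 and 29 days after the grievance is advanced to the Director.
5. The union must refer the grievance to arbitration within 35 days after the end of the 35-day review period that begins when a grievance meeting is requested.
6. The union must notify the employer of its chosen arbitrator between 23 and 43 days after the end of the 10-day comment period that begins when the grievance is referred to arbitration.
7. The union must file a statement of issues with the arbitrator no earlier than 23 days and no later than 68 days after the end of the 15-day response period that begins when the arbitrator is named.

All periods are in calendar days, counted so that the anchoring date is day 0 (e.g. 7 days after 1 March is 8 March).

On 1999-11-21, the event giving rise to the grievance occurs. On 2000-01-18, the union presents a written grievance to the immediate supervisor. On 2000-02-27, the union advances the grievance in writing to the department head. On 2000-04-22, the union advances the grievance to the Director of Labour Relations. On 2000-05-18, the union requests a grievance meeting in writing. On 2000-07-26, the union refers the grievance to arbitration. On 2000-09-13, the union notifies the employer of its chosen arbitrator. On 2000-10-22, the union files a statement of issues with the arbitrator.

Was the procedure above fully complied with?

Yes

Step 1: 60 days after 1999-11-21 (when the grieved event occurs) is 2000-01-20; done 2000-01-18 — timely.
Step 2: the earliest permitted date is 28 days after 2000-01-29 (end of the 11-day response period, which began when the written grievance is presented to the supervisor on 2000-01-18), i.e. 2000-02-26; done 2000-02-27 — permitted.
Step 3: the window is 11–56 days after 2000-02-27 (when the grievance is advanced to the department head), so 2000-03-09 through 2000-04-23; done 2000-04-22, which is between those dates.
Step 4: the window is 5–29 days after 2000-04-22 (when the grievance is advanced to the Director), so 2000-04-27 through 2000-05-21; done 2000-05-18 — within the window.
Step 5: 35 days after 2000-06-22 (end of the 35-day review period, which began when a grievance meeting is requested on 2000-05-18) is 2000-07-27; done 2000-07-26 — timely.
Step 6: the window is 23–43 days after 2000-08-05 (end of the 10-day comment period, which began when the grievance is referred to arbitration on 2000-07-26), so 2000-08-28 through 2000-09-17; 2000-09-13 falls inside that range.
Step 7: the window is 23–68 days after 2000-09-28 (end of the 15-day response period, which began when the arbitrator is named on 2000-09-13), so 2000-10-21 through 2000-12-05; done 2000-10-22, which is between those dates.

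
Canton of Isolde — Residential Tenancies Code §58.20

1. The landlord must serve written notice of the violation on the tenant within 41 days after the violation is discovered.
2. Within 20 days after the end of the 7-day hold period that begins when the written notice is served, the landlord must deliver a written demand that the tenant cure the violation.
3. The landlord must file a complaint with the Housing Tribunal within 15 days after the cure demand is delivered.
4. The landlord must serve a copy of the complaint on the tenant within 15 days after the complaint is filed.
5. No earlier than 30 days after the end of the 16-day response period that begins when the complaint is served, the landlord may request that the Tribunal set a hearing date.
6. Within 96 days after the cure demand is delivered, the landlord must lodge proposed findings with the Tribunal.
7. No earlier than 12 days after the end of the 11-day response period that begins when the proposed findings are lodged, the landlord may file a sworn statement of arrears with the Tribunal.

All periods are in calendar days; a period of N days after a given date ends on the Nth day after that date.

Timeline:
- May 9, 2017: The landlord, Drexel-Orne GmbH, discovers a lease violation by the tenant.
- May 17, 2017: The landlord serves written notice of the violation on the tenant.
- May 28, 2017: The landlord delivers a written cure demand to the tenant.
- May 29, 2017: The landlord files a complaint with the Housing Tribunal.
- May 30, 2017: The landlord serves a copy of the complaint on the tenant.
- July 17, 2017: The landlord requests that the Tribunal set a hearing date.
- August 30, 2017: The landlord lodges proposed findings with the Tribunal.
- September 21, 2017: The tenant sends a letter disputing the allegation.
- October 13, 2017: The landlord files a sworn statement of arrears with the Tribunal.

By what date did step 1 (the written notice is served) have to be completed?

Step 1 runs from May 9, 2017, when the violation is discovered. 41 days after May 9, 2017 is June 19, 2017.

June 19, 2017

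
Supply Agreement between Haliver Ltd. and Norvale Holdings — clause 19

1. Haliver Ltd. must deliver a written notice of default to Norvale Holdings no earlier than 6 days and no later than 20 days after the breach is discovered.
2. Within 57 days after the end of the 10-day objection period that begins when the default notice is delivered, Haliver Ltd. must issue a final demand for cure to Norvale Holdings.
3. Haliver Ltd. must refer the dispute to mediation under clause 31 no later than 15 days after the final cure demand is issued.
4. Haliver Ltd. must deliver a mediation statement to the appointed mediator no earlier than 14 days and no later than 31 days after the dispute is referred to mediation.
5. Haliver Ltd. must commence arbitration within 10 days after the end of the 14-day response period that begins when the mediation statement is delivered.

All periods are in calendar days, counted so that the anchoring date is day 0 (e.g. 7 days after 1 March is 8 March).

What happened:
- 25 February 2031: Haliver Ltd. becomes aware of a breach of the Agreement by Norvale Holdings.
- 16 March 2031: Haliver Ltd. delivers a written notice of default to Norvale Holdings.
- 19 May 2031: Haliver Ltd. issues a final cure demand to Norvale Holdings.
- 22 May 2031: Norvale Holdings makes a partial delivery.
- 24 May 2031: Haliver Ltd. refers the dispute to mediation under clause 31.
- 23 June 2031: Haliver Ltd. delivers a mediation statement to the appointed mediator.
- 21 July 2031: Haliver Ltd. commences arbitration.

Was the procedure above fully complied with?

No

Step 1 — 6 and 20 days from 25 February 2031 (when the breach is discovered) are 3 March 2031 and 17 March 2031 respectively; 16 March 2031 falls inside that range.
Step 2 — counting 57 days from 26 March 2031 (end of the 10-day objection period, which began when the default notice is delivered on 16 March 2031) gives a deadline of 22 May 2031; done 19 May 2031 — timely.
Step 3 — counting 15 days from 19 May 2031 (when the final cure demand is issued) gives a deadline of 3 June 2031; completed 24 May 2031, before the deadline.
Step 4 — 14 and 31 days from 24 May 2031 (when the dispute is referred to mediation) are 7 June 2031 and 24 June 2031 respectively; done 23 June 2031 — within the window.
Step 5 — counting 10 days from 7 July 2031 (end of the 14-day response period, which began when the mediation statement is delivered on 23 June 2031) gives a deadline of 17 July 2031; done 21 July 2031 — 4 days late.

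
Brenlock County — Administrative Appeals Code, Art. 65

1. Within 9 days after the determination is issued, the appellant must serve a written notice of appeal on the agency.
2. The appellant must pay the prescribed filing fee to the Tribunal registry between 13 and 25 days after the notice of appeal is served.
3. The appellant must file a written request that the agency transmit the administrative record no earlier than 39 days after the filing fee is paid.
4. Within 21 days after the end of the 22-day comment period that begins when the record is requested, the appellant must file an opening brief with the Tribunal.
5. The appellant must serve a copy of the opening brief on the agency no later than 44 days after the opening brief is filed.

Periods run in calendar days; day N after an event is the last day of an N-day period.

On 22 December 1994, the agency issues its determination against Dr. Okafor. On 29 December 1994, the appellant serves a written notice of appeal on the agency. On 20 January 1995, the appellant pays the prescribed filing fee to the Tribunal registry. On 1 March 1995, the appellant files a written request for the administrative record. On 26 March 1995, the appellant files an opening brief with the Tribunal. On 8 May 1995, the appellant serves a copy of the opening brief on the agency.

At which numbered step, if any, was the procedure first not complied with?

(1) due by 22 December 1994 + 9 days = 31 December 1994; 29 December 1994 is within that limit.
(2) the permitted window runs from 29 December 1994 + 13 = 11 January 1995 to 29 December 1994 + 25 = 23 January 1995; done 20 January 1995, which is between those dates.
(3) permitted from 20 January 1995 + 39 days = 28 February 1995 onward; 1 March 1995 is on or after that date.
(4) due by 23 March 1995 + 21 days = 13 April 1995; done 26 March 1995 — timely.
(5) due by 26 March 1995 + 44 days = 9 May 1995; 8 May 1995 is within that limit.

None — every step was satisfied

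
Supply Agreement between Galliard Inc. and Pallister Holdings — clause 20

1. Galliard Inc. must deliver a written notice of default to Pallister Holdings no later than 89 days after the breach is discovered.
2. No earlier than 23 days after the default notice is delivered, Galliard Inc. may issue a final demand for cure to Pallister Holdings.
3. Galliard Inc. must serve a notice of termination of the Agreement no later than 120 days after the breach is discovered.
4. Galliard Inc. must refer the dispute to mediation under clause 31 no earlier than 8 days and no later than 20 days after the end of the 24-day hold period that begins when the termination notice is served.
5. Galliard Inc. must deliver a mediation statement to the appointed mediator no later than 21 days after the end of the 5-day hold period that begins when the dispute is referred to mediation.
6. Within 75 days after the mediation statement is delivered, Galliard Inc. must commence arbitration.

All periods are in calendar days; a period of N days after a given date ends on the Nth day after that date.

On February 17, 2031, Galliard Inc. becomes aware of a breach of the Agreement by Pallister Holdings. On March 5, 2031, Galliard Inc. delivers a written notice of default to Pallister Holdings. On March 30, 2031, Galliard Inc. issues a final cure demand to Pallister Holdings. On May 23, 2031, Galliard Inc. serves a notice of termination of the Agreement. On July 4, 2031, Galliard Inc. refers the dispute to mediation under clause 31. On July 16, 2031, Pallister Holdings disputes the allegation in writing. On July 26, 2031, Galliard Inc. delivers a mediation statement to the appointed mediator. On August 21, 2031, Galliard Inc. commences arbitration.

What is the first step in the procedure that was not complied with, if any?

None — every step was satisfied

(1) due by February 17, 2031 + 89 days = May 17, 2031; completed March 5, 2031, before the deadline.
(2) permitted from March 5, 2031 + 23 days = March 28, 2031 onward; March 30, 2031 is on or after that date.
(3) due by February 17, 2031 + 120 days = June 17, 2031; done May 23, 2031 — timely.
(4) the permitted window runs from June 16, 2031 + 8 = June 24, 2031 to June 16, 2031 + 20 = July 6, 2031; done July 4, 2031 — within the window.
(5) due by July 9, 2031 + 21 days = July 30, 2031; July 26, 2031 is within that limit.
(6) due by July 26, 2031 + 75 days = October 9, 2031; completed August 21, 2031, before the deadline.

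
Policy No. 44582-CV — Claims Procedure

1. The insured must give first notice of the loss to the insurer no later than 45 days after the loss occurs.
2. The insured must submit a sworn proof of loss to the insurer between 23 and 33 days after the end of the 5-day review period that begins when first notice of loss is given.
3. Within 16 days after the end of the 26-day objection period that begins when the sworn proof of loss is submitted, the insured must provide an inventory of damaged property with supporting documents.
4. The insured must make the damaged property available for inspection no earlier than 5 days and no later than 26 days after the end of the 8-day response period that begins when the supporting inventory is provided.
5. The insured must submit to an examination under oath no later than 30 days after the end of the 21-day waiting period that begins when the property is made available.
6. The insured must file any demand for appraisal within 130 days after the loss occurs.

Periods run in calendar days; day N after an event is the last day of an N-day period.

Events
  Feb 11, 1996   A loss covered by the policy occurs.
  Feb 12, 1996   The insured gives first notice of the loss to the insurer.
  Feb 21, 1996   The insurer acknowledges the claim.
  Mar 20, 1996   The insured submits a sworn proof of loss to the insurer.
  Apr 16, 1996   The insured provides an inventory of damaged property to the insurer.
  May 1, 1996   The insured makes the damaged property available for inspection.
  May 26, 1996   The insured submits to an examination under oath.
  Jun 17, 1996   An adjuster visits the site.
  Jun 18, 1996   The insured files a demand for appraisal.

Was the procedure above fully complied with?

Step 1: 45 days after Feb 11, 1996 (when the loss occurs) is Mar 27, 1996; Feb 12, 1996 is within that limit.
Step 2: the window is 23–33 days after Feb 17, 1996 (end of the 5-day review period, which began when first notice of loss is given on Feb 12, 1996), so Mar 11, 1996 through Mar 21, 1996; done Mar 20, 1996, which is between those dates.
Step 3: 16 days after Apr 15, 1996 (end of the 26-day objection period, which began when the sworn proof of loss is submitted on Mar 20, 1996) is May 1, 1996; Apr 16, 1996 is within that limit.
Step 4: the window is 5–26 days after Apr 24, 1996 (end of the 8-day response period, which began when the supporting inventory is provided on Apr 16, 1996), so Apr 29, 1996 through May 20, 1996; done May 1, 1996, which is between those dates.
Step 5: 30 days after May 22, 1996 (end of the 21-day waiting period, which began when the property is made available on May 1, 1996) is Jun 21, 1996; done May 26, 1996 — timely.
Step 6: 130 days after Feb 11, 1996 (when the loss occurs) is Jun 20, 1996; done Jun 18, 1996 — timely.

Yes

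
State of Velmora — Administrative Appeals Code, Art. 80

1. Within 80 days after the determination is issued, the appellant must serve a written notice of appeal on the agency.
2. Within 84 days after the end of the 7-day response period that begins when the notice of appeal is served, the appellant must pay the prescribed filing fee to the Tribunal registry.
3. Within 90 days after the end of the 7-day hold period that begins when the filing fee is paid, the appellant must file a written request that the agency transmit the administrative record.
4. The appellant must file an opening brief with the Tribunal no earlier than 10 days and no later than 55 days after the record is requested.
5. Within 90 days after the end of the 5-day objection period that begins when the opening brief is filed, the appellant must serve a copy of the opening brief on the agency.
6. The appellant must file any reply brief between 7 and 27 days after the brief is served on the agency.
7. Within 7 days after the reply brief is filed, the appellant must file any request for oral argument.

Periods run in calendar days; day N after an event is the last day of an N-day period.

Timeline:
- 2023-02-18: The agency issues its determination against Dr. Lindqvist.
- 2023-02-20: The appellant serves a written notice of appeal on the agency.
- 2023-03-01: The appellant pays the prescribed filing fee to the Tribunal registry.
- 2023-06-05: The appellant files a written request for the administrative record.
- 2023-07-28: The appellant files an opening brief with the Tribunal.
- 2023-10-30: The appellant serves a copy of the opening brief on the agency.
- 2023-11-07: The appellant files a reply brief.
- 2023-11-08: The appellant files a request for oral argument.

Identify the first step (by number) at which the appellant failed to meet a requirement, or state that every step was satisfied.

(1) due by 2023-02-18 + 80 days = 2023-05-09; 2023-02-20 is within that limit.
(2) due by 2023-02-27 + 84 days = 2023-05-22; completed 2023-03-01, before the deadline.
(3) due by 2023-03-08 + 90 days = 2023-06-06; 2023-06-05 is within that limit.
(4) the permitted window runs from 2023-06-05 + 10 = 2023-06-15 to 2023-06-05 + 55 = 2023-07-30; 2023-07-28 falls inside that range.
(5) due by 2023-08-02 + 90 days = 2023-10-31; completed 2023-10-30, before the deadline.
(6) the permitted window runs from 2023-10-30 + 7 = 2023-11-06 to 2023-10-30 + 27 = 2023-11-26; done 2023-11-07, which is between those dates.
(7) due by 2023-11-07 + 7 days = 2023-11-14; done 2023-11-08 — timely.

None — every step was satisfied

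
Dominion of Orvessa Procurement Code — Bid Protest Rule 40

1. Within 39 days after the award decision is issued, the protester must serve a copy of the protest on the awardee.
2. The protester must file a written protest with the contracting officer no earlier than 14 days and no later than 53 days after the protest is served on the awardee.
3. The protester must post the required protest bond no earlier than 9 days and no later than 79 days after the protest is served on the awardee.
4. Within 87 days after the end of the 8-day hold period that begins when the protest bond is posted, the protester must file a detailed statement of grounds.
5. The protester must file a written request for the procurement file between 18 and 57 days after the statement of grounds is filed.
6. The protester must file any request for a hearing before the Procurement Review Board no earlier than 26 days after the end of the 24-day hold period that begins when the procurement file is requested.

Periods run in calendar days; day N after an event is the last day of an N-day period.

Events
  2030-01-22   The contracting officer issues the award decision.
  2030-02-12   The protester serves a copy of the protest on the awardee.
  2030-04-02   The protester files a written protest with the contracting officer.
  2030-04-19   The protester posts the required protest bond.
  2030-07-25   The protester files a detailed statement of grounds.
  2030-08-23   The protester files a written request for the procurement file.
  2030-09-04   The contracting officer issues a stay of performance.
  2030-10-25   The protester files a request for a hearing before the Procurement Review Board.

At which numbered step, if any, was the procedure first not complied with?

Step 4

(1) due by 2030-01-22 + 39 days = 2030-03-02; 2030-02-12 is within that limit.
(2) the permitted window runs from 2030-02-12 + 14 = 2030-02-26 to 2030-02-12 + 53 = 2030-04-06; done 2030-04-02, which is between those dates.
(3) the permitted window runs from 2030-02-12 + 9 = 2030-02-21 to 2030-02-12 + 79 = 2030-05-02; done 2030-04-19, which is between those dates.
(4) due by 2030-04-27 + 87 days = 2030-07-23; done 2030-07-25 — 2 days late.
The analysis stops there.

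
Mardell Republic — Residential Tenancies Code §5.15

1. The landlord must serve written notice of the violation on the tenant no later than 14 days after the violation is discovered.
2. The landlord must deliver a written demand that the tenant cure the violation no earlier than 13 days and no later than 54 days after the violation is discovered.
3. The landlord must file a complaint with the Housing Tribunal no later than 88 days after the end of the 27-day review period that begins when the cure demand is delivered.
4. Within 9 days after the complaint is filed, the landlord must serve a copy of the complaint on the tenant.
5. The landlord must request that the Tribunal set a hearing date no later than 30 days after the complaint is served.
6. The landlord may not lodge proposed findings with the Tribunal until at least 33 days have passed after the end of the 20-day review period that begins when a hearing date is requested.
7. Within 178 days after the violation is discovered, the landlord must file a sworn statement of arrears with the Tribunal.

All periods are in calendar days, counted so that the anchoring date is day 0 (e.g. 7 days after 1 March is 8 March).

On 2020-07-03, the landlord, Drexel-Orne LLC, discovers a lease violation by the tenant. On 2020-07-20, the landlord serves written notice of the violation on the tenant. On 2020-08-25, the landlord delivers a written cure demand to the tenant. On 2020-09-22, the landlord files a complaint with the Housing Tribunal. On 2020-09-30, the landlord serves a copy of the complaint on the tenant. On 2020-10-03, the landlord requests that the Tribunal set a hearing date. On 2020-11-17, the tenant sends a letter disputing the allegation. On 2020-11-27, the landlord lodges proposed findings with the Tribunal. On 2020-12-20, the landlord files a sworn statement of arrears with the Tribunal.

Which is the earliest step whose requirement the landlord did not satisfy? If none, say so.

Step 1

(1) due by 2020-07-03 + 14 days = 2020-07-17; done 2020-07-20 — 3 days late.
The procedure was therefore not followed at step 1.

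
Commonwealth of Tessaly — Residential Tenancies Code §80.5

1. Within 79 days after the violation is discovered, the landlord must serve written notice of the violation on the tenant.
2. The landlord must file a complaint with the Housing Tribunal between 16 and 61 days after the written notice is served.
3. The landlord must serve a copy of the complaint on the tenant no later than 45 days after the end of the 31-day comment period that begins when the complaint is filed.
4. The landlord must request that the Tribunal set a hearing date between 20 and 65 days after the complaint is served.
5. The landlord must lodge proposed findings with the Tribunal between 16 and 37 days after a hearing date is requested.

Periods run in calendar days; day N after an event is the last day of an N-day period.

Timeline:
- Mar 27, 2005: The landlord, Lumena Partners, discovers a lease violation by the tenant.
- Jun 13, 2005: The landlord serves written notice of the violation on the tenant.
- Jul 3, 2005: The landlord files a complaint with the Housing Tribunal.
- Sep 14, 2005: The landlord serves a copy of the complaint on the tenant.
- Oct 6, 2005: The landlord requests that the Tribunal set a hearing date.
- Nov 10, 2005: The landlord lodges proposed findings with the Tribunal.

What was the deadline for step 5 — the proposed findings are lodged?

Step 5 runs from Oct 6, 2005, when a hearing date is requested. The window is 16–37 days after Oct 6, 2005; it closes on Nov 12, 2005.

Nov 12, 2005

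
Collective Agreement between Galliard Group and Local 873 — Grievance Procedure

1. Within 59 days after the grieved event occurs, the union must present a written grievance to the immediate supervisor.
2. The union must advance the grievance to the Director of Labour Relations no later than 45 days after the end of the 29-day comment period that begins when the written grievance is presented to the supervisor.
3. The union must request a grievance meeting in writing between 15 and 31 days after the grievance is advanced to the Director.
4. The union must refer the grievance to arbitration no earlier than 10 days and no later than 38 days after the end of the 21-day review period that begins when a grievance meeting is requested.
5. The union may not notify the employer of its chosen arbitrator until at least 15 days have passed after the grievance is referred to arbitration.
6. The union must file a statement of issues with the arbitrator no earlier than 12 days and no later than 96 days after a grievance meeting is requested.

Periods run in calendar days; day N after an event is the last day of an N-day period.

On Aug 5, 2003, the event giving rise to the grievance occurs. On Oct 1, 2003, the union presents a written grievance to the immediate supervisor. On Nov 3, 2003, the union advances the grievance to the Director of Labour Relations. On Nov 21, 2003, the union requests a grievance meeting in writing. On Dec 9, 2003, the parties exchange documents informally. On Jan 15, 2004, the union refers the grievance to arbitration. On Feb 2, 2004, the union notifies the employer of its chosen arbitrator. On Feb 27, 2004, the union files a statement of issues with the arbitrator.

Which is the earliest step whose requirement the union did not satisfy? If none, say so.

Step 6

(1) due by Aug 5, 2003 + 59 days = Oct 3, 2003; done Oct 1, 2003 — timely.
(2) due by Oct 30, 2003 + 45 days = Dec 14, 2003; done Nov 3, 2003 — timely.
(3) the permitted window runs from Nov 3, 2003 + 15 = Nov 18, 2003 to Nov 3, 2003 + 31 = Dec 4, 2003; done Nov 21, 2003 — within the window.
(4) the permitted window runs from Dec 12, 2003 + 10 = Dec 22, 2003 to Dec 12, 2003 + 38 = Jan 19, 2004; Jan 15, 2004 falls inside that range.
(5) permitted from Jan 15, 2004 + 15 days = Jan 30, 2004 onward; Feb 2, 2004 is on or after that date.
(6) the permitted window runs from Nov 21, 2003 + 12 = Dec 3, 2003 to Nov 21, 2003 + 96 = Feb 25, 2004; done Feb 27, 2004 — 2 days after the window closed.
That is the first point of non-compliance.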